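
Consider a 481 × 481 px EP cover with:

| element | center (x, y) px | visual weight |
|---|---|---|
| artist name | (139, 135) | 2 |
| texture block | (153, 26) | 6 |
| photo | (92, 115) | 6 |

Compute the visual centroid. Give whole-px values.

(125, 80)

Σw = 2 + 6 + 6 = 14.
x: (2·139 + 6·153 + 6·92) / 14 = 1748 / 14 ≈ 124.86
y: (2·135 + 6·26 + 6·115) / 14 = 1116 / 14 ≈ 79.71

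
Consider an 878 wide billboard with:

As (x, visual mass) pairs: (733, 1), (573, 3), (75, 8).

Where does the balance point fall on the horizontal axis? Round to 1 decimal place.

Weights sum to 1 + 3 + 8 = 12.
x: (1·733 + 3·573 + 8·75) / 12 = 3052 / 12 ≈ 254.33

x ≈ 254.3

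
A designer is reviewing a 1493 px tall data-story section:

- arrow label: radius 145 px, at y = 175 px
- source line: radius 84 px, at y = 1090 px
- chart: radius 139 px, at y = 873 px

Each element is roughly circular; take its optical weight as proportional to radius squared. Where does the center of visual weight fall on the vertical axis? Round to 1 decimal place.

y ≈ 595.7

Weights ∝ r²: arrow label 145² = 21025, source line 84² = 7056, chart 139² = 19321; Σw = 47402.
y: (21025·175 + 7056·1090 + 19321·873) / 47402 = 28237648 / 47402 ≈ 595.71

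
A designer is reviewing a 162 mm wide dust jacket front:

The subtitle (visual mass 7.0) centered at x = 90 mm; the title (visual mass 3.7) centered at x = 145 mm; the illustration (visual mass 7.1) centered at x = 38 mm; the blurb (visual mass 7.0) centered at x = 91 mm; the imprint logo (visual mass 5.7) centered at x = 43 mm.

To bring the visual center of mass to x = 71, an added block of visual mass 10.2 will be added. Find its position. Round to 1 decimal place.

After adding the added block, total weight = 7.0 + 3.7 + 7.1 + 7.0 + 5.7 + 10.2 = 40.7.
Along x: (2318.4 + 10.2·x) / 40.7 = 71 (existing moment 7.0·90 + 3.7·145 + 7.1·38 + 7.0·91 + 5.7·43 = 2318.4) ⇒ x = (2889.7 − 2318.4) / 10.2 ≈ 56.01.

x ≈ 56.0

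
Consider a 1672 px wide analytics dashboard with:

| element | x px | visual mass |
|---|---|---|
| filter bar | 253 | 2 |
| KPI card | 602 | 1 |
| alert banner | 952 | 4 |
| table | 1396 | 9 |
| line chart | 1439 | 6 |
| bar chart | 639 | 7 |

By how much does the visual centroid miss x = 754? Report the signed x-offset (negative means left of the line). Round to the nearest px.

≈ 301 px

Σw = 2 + 1 + 4 + 9 + 6 + 7 = 29.
Σw·x = 30587; x̄ = 30587/29 ≈ 1054.72.
Difference: 1054.72 − 754 ≈ 300.72.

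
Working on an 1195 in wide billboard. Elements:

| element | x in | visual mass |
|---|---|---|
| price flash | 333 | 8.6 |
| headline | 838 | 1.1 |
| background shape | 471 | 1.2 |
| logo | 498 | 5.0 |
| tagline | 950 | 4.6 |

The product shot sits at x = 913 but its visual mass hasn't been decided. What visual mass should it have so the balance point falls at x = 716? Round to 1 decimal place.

Known weights sum to 8.6 + 1.1 + 1.2 + 5.0 + 4.6 = 20.5; their moment is 8.6·333 + 1.1·838 + 1.2·471 + 5.0·498 + 4.6·950 = 11210.8.
For the centroid to hit 716: (11210.8 + w·913) / (20.5 + w) = 716.
Rearranging, w·(913 − 716) = 716·20.5 − 11210.8 = 3467.2, so w ≈ 3467.2/197 = 17.60.

w ≈ 17.6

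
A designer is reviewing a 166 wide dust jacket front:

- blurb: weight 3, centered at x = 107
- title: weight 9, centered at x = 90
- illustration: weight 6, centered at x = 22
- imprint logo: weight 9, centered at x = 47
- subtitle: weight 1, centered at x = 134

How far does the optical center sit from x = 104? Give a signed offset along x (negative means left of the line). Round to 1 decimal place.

Σw = 3 + 9 + 6 + 9 + 1 = 28.
x-moment: 3·107 + 9·90 + 6·22 + 9·47 + 1·134 = 1820; centroid 1820/28 ≈ 65.00.
Against x = 104, that's 65.00 − 104 = -39.00.

≈ -39.0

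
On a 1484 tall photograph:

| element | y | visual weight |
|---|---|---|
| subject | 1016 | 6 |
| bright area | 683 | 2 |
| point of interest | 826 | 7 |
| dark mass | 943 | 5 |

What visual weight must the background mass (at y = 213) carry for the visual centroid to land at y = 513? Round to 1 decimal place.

w ≈ 25.7

Known weights sum to 6 + 2 + 7 + 5 = 20; their moment is 6·1016 + 2·683 + 7·826 + 5·943 = 17959.
Set Σw·y/Σw = 513: (17959 + 213w) = 513·(20 + w).
So w = (513·20 − 17959)/(213 − 513) = -7699/-300 ≈ 25.66.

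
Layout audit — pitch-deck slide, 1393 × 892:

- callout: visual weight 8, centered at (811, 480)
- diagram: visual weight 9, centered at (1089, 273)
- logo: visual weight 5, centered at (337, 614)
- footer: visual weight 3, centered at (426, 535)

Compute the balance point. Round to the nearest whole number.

(770, 439)

Σw = 8 + 9 + 5 + 3 = 25.
x-moment: 8·811 + 9·1089 + 5·337 + 3·426 = 19252; centroid 19252/25 ≈ 770.08.
y-moment: 8·480 + 9·273 + 5·614 + 3·535 = 10972; centroid 10972/25 ≈ 438.88.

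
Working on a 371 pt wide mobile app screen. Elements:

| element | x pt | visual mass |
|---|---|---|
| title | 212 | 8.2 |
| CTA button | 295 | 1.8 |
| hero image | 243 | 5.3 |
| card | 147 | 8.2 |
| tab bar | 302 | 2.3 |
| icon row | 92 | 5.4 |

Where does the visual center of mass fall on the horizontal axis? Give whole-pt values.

x ≈ 191

Weights sum to 8.2 + 1.8 + 5.3 + 8.2 + 2.3 + 5.4 = 31.2.
Σw·x = 8.2·212 + 1.8·295 + 5.3·243 + 8.2·147 + 2.3·302 + 5.4·92 = 5954.1, so x̄ = 5954.1/31.2 ≈ 190.84.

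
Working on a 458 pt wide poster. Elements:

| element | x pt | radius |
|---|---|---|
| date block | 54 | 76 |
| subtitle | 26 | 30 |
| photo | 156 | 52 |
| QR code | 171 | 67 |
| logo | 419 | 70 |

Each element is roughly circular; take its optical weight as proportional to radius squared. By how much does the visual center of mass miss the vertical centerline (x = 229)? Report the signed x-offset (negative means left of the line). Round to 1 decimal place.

r² weights: date block 76² = 5776, subtitle 30² = 900, photo 52² = 2704, QR code 67² = 4489, logo 70² = 4900. Total = 18769.
x-moment: 5776·54 + 900·26 + 2704·156 + 4489·171 + 4900·419 = 3577847; centroid 3577847/18769 ≈ 190.63.
Against x = 229, that's 190.63 − 229 = -38.37.

≈ -38.4 pt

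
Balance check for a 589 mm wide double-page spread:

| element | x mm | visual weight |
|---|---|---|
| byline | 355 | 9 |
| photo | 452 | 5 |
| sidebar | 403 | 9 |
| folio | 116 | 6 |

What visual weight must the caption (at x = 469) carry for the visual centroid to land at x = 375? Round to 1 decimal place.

Known weights sum to 9 + 5 + 9 + 6 = 29; their moment is 9·355 + 5·452 + 9·403 + 6·116 = 9778.
For the centroid to hit 375: (9778 + w·469) / (29 + w) = 375.
Solving: w = (375·29 − 9778) / (469 − 375) = 1097 / 94 ≈ 11.67.

w ≈ 11.7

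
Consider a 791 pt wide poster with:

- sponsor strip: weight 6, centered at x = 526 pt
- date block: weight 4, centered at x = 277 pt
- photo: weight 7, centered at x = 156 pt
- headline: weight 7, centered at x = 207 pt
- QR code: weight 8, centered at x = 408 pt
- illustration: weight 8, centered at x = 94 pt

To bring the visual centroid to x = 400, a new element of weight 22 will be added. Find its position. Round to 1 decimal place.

x ≈ 635.4

New total weight: (6 + 4 + 7 + 7 + 8 + 8) + 22 = 62.
x: need Σw·x = 62·400 = 24800. Existing = 6·526 + 4·277 + 7·156 + 7·207 + 8·408 + 8·94 = 10821. Remainder 13979 / 22 ≈ 635.41.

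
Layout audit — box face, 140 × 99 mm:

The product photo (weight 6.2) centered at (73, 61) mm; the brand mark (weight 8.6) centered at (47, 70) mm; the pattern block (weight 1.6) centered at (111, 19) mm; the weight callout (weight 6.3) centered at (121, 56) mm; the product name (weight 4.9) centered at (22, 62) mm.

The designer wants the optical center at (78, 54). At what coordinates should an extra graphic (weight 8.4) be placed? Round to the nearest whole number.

After adding the extra graphic, total weight = 6.2 + 8.6 + 1.6 + 6.3 + 4.9 + 8.4 = 36.0.
Along x: (1904.5 + 8.4·x) / 36.0 = 78 (existing moment 6.2·73 + 8.6·47 + 1.6·111 + 6.3·121 + 4.9·22 = 1904.5) ⇒ x = (2808.0 − 1904.5) / 8.4 ≈ 107.56.
Along y: (1667.2 + 8.4·y) / 36.0 = 54 (existing moment 6.2·61 + 8.6·70 + 1.6·19 + 6.3·56 + 4.9·62 = 1667.2) ⇒ y = (1944.0 − 1667.2) / 8.4 ≈ 32.95.

(108, 33)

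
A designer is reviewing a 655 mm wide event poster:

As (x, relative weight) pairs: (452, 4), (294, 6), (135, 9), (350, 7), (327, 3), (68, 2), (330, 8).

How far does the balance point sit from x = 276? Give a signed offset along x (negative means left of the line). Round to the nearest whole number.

≈ 6 mm

Σw = 4 + 6 + 9 + 7 + 3 + 2 + 8 = 39.
x-moment: 4·452 + 6·294 + 9·135 + 7·350 + 3·327 + 2·68 + 8·330 = 10994; centroid 10994/39 ≈ 281.90.
Against x = 276, that's 281.90 − 276 = 5.90.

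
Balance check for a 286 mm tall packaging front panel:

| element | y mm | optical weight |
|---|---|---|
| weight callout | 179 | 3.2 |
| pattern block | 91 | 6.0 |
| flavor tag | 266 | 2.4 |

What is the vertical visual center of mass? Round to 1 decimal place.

Total weight = 3.2 + 6.0 + 2.4 = 11.6.
y-moment: 3.2·179 + 6.0·91 + 2.4·266 = 1757.2; centroid 1757.2/11.6 ≈ 151.48.

y ≈ 151.5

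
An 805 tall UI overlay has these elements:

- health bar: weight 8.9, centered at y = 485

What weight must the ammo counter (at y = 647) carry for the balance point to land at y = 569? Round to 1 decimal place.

The single fixed element contributes weight 8.9, moment 8.9·485 = 4316.5.
For the centroid to hit 569: (4316.5 + w·647) / (8.9 + w) = 569.
Solving: w = (569·8.9 − 4316.5) / (647 − 569) = 747.6 / 78 ≈ 9.58.

w ≈ 9.6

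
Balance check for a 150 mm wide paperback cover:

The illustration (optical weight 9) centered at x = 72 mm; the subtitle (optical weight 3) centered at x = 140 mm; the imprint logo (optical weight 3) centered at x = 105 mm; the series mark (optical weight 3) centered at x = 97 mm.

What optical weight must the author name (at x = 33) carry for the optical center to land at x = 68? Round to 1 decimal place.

Fixed elements: Σw = 9 + 3 + 3 + 3 = 18, Σw·x = 9·72 + 3·140 + 3·105 + 3·97 = 1674.
For the centroid to hit 68: (1674 + w·33) / (18 + w) = 68.
So w = (68·18 − 1674)/(33 − 68) = -450/-35 ≈ 12.86.

w ≈ 12.9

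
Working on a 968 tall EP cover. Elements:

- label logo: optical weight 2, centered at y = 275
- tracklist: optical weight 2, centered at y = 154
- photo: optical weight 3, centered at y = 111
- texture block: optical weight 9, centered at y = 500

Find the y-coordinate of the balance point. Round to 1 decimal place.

y ≈ 355.7

Σw = 2 + 2 + 3 + 9 = 16.
y-moment: 2·275 + 2·154 + 3·111 + 9·500 = 5691; centroid 5691/16 ≈ 355.69.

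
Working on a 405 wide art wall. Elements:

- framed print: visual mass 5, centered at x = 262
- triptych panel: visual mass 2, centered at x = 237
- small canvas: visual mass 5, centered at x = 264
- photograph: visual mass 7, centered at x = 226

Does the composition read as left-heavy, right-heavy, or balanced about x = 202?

Total weight = 5 + 2 + 5 + 7 = 19.
x: (5·262 + 2·237 + 5·264 + 7·226) / 19 = 4686 / 19 ≈ 246.63
246.6 vs midline 202 → right-heavy.

right-heavy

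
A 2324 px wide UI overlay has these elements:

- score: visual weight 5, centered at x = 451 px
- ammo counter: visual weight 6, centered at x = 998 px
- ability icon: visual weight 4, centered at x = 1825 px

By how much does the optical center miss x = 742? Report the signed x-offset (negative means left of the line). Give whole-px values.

Total weight = 5 + 6 + 4 = 15.
x-moment: 5·451 + 6·998 + 4·1825 = 15543; centroid 15543/15 ≈ 1036.20.
Against x = 742, that's 1036.20 − 742 = 294.20.

≈ 294 px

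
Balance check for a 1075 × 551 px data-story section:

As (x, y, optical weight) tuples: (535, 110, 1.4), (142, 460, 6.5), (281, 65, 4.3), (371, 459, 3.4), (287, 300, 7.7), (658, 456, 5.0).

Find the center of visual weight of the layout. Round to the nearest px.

Total weight = 1.4 + 6.5 + 4.3 + 3.4 + 7.7 + 5.0 = 28.3.
Σw·x = 1.4·535 + 6.5·142 + 4.3·281 + 3.4·371 + 7.7·287 + 5.0·658 = 9641.6, so x̄ = 9641.6/28.3 ≈ 340.69.
Σw·y = 1.4·110 + 6.5·460 + 4.3·65 + 3.4·459 + 7.7·300 + 5.0·456 = 9574.1, so ȳ = 9574.1/28.3 ≈ 338.31.

(341, 338)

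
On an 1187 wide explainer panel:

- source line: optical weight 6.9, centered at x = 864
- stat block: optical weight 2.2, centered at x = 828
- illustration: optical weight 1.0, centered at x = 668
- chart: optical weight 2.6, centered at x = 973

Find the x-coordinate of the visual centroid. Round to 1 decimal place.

Weights sum to 6.9 + 2.2 + 1.0 + 2.6 = 12.7.
x-moment: 6.9·864 + 2.2·828 + 1.0·668 + 2.6·973 = 10981.0; centroid 10981.0/12.7 ≈ 864.65.

x ≈ 864.6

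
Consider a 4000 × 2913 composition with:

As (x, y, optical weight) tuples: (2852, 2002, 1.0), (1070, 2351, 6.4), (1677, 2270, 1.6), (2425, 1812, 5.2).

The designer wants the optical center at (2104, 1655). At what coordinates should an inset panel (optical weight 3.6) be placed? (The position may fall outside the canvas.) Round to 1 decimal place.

New total weight: (1.0 + 6.4 + 1.6 + 5.2) + 3.6 = 17.8.
Along x: (24993.2 + 3.6·x) / 17.8 = 2104 (existing moment 1.0·2852 + 6.4·1070 + 1.6·1677 + 5.2·2425 = 24993.2) ⇒ x = (37451.2 − 24993.2) / 3.6 ≈ 3460.56.
Along y: (30102.8 + 3.6·y) / 17.8 = 1655 (existing moment 1.0·2002 + 6.4·2351 + 1.6·2270 + 5.2·1812 = 30102.8) ⇒ y = (29459.0 − 30102.8) / 3.6 ≈ -178.83.

(3460.6, -178.8)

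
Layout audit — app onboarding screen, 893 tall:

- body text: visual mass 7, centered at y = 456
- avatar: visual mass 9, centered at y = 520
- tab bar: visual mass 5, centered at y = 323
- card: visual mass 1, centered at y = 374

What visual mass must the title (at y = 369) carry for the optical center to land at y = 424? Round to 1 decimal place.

Known weights sum to 7 + 9 + 5 + 1 = 22; their moment is 7·456 + 9·520 + 5·323 + 1·374 = 9861.
Set Σw·y/Σw = 424: (9861 + 369w) = 424·(22 + w).
Rearranging, w·(369 − 424) = 424·22 − 9861 = -533, so w ≈ -533/-55 = 9.69.

w ≈ 9.7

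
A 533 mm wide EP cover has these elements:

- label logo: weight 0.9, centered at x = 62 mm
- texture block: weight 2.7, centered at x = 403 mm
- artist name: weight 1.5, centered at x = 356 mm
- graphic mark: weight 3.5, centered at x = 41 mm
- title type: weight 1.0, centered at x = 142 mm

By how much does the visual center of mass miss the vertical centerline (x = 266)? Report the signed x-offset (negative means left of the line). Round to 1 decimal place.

Weights sum to 0.9 + 2.7 + 1.5 + 3.5 + 1.0 = 9.6.
x-moment: 0.9·62 + 2.7·403 + 1.5·356 + 3.5·41 + 1.0·142 = 1963.4; centroid 1963.4/9.6 ≈ 204.52.
Difference: 204.52 − 266 ≈ -61.48.

≈ -61.5 mm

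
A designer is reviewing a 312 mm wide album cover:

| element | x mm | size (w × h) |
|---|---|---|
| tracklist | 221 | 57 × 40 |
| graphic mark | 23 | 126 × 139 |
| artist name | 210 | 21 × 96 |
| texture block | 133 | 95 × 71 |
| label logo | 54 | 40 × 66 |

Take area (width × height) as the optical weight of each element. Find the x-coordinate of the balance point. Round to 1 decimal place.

Areas: tracklist 57·40 = 2280, graphic mark 126·139 = 17514, artist name 21·96 = 2016, texture block 95·71 = 6745, label logo 40·66 = 2640. Total weight = 31195.
x-moment: 2280·221 + 17514·23 + 2016·210 + 6745·133 + 2640·54 = 2369707; centroid 2369707/31195 ≈ 75.96.

x ≈ 76.0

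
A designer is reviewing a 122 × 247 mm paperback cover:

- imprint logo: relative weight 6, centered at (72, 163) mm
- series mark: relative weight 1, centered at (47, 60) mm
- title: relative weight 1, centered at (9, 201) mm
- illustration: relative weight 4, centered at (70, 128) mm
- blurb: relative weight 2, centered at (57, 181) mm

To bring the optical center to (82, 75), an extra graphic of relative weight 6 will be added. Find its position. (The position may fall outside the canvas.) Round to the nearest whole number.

(126, -102)

With the extra graphic, Σw becomes 6 + 1 + 1 + 4 + 2 + 6 = 20.
x: need Σw·x = 20·82 = 1640. Existing = 6·72 + 1·47 + 1·9 + 4·70 + 2·57 = 882. Remainder 758 / 6 ≈ 126.33.
y: need Σw·y = 20·75 = 1500. Existing = 6·163 + 1·60 + 1·201 + 4·128 + 2·181 = 2113. Remainder -613 / 6 ≈ -102.17.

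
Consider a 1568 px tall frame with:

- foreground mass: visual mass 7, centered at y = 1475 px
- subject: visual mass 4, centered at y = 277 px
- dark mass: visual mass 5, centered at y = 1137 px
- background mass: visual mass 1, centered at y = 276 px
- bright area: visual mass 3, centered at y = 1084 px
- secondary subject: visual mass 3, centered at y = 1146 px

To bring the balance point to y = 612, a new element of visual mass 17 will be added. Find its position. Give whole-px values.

y ≈ 23

After adding the new element, total weight = 7 + 4 + 5 + 1 + 3 + 3 + 17 = 40.
y: target moment 40×612 = 24480; current 7·1475 + 4·277 + 5·1137 + 1·276 + 3·1084 + 3·1146 = 24084; the new element supplies 396, so y = 396/17 ≈ 23.29.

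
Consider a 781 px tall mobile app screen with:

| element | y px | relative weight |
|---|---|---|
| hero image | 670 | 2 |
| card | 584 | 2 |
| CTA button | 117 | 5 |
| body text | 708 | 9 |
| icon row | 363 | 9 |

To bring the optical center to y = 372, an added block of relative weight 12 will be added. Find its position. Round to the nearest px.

y ≈ 148

With the added block, Σw becomes 2 + 2 + 5 + 9 + 9 + 12 = 39.
y: need Σw·y = 39·372 = 14508. Existing = 2·670 + 2·584 + 5·117 + 9·708 + 9·363 = 12732. Remainder 1776 / 12 ≈ 148.00.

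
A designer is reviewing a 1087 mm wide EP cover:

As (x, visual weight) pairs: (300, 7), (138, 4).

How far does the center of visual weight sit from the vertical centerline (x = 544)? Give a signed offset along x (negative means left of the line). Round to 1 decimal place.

≈ -302.9 mm

Total weight = 7 + 4 = 11.
x: (7·300 + 4·138) / 11 = 2652 / 11 ≈ 241.09
Difference: 241.09 − 544 ≈ -302.91.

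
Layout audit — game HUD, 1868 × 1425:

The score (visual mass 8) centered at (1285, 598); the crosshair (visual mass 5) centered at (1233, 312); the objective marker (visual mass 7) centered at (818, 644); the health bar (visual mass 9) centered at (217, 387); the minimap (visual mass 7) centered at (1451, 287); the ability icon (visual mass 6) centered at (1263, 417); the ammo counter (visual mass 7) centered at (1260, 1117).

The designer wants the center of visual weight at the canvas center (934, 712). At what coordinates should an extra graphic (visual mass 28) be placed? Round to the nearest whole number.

(759, 1006)

After adding the extra graphic, total weight = 8 + 5 + 7 + 9 + 7 + 6 + 7 + 28 = 77.
x: target moment 77×934 = 71918; current 8·1285 + 5·1233 + 7·818 + 9·217 + 7·1451 + 6·1263 + 7·1260 = 50679; the extra graphic supplies 21239, so x = 21239/28 ≈ 758.54.
y: target moment 77×712 = 54824; current 8·598 + 5·312 + 7·644 + 9·387 + 7·287 + 6·417 + 7·1117 = 26665; the extra graphic supplies 28159, so y = 28159/28 ≈ 1005.68.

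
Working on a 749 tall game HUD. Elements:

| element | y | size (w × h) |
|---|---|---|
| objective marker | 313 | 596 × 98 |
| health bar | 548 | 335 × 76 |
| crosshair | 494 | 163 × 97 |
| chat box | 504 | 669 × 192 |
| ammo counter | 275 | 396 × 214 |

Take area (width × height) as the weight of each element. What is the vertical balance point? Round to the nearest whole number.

Areas: objective marker 596·98 = 58408, health bar 335·76 = 25460, crosshair 163·97 = 15811, chat box 669·192 = 128448, ammo counter 396·214 = 84744. Total weight = 312871.
Σw·y = 58408·313 + 25460·548 + 15811·494 + 128448·504 + 84744·275 = 128086810, so ȳ = 128086810/312871 ≈ 409.39.

y ≈ 409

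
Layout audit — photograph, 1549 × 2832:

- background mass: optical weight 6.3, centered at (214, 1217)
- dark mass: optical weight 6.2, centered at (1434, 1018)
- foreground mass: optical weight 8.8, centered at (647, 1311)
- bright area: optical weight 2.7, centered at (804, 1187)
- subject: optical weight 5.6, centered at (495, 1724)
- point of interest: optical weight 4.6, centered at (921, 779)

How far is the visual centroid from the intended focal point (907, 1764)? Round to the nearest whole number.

≈ 564

Σw = 6.3 + 6.2 + 8.8 + 2.7 + 5.6 + 4.6 = 34.2.
x: moment 25112.0 / weight 34.2 ≈ 734.27
Σw·y = 41958.2; ȳ = 41958.2/34.2 ≈ 1226.85.
Relative to (907, 1764): Δ = (-172.73, -537.15); |Δ| = √(-172.73² + -537.15²) ≈ 564.24.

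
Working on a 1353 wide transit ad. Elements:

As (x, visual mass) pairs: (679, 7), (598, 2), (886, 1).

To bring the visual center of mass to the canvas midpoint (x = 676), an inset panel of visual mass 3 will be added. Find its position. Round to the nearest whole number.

After adding the inset panel, total weight = 7 + 2 + 1 + 3 = 13.
x: need Σw·x = 13·676 = 8788. Existing = 7·679 + 2·598 + 1·886 = 6835. Remainder 1953 / 3 ≈ 651.00.

x ≈ 651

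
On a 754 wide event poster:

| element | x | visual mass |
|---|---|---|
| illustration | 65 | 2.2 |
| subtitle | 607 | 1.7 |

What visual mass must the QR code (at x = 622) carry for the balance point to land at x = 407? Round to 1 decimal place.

Known weights sum to 2.2 + 1.7 = 3.9; their moment is 2.2·65 + 1.7·607 = 1174.9.
Set Σw·x/Σw = 407: (1174.9 + 622w) = 407·(3.9 + w).
Rearranging, w·(622 − 407) = 407·3.9 − 1174.9 = 412.4, so w ≈ 412.4/215 = 1.92.

w ≈ 1.9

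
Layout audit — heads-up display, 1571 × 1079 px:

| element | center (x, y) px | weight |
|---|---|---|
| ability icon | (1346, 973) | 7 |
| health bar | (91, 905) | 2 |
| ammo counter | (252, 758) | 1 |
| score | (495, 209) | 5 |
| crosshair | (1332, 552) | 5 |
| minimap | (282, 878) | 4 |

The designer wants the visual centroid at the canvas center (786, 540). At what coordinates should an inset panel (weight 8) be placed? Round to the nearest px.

(629, 73)

New total weight: (7 + 2 + 1 + 5 + 5 + 4) + 8 = 32.
x: need Σw·x = 32·786 = 25152. Existing = 7·1346 + 2·91 + 1·252 + 5·495 + 5·1332 + 4·282 = 20119. Remainder 5033 / 8 ≈ 629.12.
y: need Σw·y = 32·540 = 17280. Existing = 7·973 + 2·905 + 1·758 + 5·209 + 5·552 + 4·878 = 16696. Remainder 584 / 8 ≈ 73.00.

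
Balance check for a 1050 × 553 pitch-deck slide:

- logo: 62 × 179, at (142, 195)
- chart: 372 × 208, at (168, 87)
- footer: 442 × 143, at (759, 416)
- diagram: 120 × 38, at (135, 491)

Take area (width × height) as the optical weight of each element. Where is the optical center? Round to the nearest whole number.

(404, 240)

Areas → weights: logo 62·179 = 11098, chart 372·208 = 77376, footer 442·143 = 63206, diagram 120·38 = 4560; Σw = 156240.
x-moment: 11098·142 + 77376·168 + 63206·759 + 4560·135 = 63164038; centroid 63164038/156240 ≈ 404.28.
y-moment: 11098·195 + 77376·87 + 63206·416 + 4560·491 = 37428478; centroid 37428478/156240 ≈ 239.56.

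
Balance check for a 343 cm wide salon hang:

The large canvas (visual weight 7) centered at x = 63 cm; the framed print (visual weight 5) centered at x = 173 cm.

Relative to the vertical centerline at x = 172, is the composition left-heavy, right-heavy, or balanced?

Weights sum to 7 + 5 = 12.
x: (7·63 + 5·173) / 12 = 1306 / 12 ≈ 108.83
Since 108.8 is left of 172, the composition reads left-heavy.

left-heavy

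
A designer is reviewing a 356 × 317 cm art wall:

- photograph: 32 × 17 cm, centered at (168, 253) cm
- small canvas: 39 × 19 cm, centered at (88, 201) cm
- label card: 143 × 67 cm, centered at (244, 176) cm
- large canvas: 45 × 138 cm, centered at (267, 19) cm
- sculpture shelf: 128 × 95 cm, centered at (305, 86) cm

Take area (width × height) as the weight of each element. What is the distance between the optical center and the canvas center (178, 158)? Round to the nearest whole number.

Taking area as weight: photograph 32·17 = 544, small canvas 39·19 = 741, label card 143·67 = 9581, large canvas 45·138 = 6210, sculpture shelf 128·95 = 12160. Sum 29236.
x-moment: 544·168 + 741·88 + 9581·244 + 6210·267 + 12160·305 = 7861234; centroid 7861234/29236 ≈ 268.89.
y-moment: 544·253 + 741·201 + 9581·176 + 6210·19 + 12160·86 = 3136579; centroid 3136579/29236 ≈ 107.28.
Offset from (178, 158): Δx ≈ 90.89, Δy ≈ -50.72; distance = √(Δx² + Δy²) ≈ 104.08.

≈ 104 cm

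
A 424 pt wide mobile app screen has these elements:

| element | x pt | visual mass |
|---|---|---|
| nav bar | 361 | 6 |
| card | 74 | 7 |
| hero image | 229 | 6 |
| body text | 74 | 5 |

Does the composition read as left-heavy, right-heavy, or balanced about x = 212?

left-heavy

Total weight = 6 + 7 + 6 + 5 = 24.
x: (6·361 + 7·74 + 6·229 + 5·74) / 24 = 4428 / 24 ≈ 184.50
Since 184.5 is left of 212, the composition reads left-heavy.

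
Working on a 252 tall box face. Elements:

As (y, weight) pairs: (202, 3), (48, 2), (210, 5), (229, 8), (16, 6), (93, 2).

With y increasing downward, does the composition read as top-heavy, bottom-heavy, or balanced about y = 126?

Σw = 3 + 2 + 5 + 8 + 6 + 2 = 26.
y-moment: 3·202 + 2·48 + 5·210 + 8·229 + 6·16 + 2·93 = 3866; centroid 3866/26 ≈ 148.69.
148.7 lies below (larger y than) the midline 126, so the layout is bottom-heavy.

bottom-heavy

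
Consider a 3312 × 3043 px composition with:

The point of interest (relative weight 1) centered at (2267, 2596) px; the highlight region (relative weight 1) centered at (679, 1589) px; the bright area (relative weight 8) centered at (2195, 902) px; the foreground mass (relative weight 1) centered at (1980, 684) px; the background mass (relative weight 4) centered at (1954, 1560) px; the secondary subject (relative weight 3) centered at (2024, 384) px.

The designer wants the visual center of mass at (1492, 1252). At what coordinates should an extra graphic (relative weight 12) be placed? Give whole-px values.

(699, 1507)

New total weight: (1 + 1 + 8 + 1 + 4 + 3) + 12 = 30.
x: need Σw·x = 30·1492 = 44760. Existing = 1·2267 + 1·679 + 8·2195 + 1·1980 + 4·1954 + 3·2024 = 36374. Remainder 8386 / 12 ≈ 698.83.
y: need Σw·y = 30·1252 = 37560. Existing = 1·2596 + 1·1589 + 8·902 + 1·684 + 4·1560 + 3·384 = 19477. Remainder 18083 / 12 ≈ 1506.92.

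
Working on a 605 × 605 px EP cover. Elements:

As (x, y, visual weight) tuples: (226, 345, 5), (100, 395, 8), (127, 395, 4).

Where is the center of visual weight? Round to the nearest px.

Weights sum to 5 + 8 + 4 = 17.
x: (5·226 + 8·100 + 4·127) / 17 = 2438 / 17 ≈ 143.41
y: (5·345 + 8·395 + 4·395) / 17 = 6465 / 17 ≈ 380.29

(143, 380)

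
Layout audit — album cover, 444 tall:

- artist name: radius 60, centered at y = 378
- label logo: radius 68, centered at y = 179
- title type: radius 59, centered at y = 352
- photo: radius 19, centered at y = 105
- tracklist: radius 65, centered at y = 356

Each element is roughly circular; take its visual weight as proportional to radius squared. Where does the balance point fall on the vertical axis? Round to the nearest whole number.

y ≈ 304

r² weights: artist name 60² = 3600, label logo 68² = 4624, title type 59² = 3481, photo 19² = 361, tracklist 65² = 4225. Total = 16291.
y-moment: 3600·378 + 4624·179 + 3481·352 + 361·105 + 4225·356 = 4955813; centroid 4955813/16291 ≈ 304.21.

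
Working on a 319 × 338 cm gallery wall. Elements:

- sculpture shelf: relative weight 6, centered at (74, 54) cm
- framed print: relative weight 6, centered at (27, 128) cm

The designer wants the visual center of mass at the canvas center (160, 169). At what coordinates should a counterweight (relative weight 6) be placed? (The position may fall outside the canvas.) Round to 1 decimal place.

(379.0, 325.0)

With the counterweight, Σw becomes 6 + 6 + 6 = 18.
x: target moment 18×160 = 2880; current 6·74 + 6·27 = 606; the counterweight supplies 2274, so x = 2274/6 ≈ 379.00.
y: target moment 18×169 = 3042; current 6·54 + 6·128 = 1092; the counterweight supplies 1950, so y = 1950/6 ≈ 325.00.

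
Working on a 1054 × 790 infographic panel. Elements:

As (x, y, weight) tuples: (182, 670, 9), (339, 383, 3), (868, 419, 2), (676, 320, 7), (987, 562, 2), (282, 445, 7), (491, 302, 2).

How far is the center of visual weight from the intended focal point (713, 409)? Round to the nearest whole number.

Σw = 9 + 3 + 2 + 7 + 2 + 7 + 2 = 32.
x: moment 14053 / weight 32 ≈ 439.16
Σw·y = 15100; ȳ = 15100/32 ≈ 471.88.
From (713, 409): dx = -273.84, dy = 62.88, so the distance is √(dx²+dy²) ≈ 280.97.

≈ 281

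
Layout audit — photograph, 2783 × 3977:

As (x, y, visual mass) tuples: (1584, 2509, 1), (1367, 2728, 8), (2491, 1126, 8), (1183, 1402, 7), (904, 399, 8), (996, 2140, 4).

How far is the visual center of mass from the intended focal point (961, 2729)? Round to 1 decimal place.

Weights sum to 1 + 8 + 8 + 7 + 8 + 4 = 36.
Σw·x = 51945; x̄ = 51945/36 ≈ 1442.92.
Σw·y = 54907; ȳ = 54907/36 ≈ 1525.19.
From (961, 2729): dx = 481.92, dy = -1203.81, so the distance is √(dx²+dy²) ≈ 1296.68.

≈ 1296.7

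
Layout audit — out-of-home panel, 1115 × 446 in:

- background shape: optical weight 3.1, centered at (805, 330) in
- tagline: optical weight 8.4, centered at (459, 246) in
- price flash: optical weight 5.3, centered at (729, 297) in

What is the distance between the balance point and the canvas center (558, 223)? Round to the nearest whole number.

Weights sum to 3.1 + 8.4 + 5.3 = 16.8.
x: (3.1·805 + 8.4·459 + 5.3·729) / 16.8 = 10214.8 / 16.8 ≈ 608.02
y: (3.1·330 + 8.4·246 + 5.3·297) / 16.8 = 4663.5 / 16.8 ≈ 277.59
From (558, 223): dx = 50.02, dy = 54.59, so the distance is √(dx²+dy²) ≈ 74.04.

≈ 74 in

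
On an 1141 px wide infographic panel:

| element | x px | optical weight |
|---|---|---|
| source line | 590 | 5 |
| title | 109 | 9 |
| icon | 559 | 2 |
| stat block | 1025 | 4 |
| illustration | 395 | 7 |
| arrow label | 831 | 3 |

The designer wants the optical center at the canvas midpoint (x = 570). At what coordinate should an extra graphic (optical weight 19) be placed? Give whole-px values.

x ≈ 712

After adding the extra graphic, total weight = 5 + 9 + 2 + 4 + 7 + 3 + 19 = 49.
x: target moment 49×570 = 27930; current 5·590 + 9·109 + 2·559 + 4·1025 + 7·395 + 3·831 = 14407; the extra graphic supplies 13523, so x = 13523/19 ≈ 711.74.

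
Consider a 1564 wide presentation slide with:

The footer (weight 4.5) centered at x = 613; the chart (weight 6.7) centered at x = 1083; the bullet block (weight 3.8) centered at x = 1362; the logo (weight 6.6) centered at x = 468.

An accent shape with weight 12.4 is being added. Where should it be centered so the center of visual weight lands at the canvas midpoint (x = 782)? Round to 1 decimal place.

With the accent shape, Σw becomes 4.5 + 6.7 + 3.8 + 6.6 + 12.4 = 34.0.
x: target moment 34.0×782 = 26588.0; current 4.5·613 + 6.7·1083 + 3.8·1362 + 6.6·468 = 18279.0; the accent shape supplies 8309.0, so x = 8309.0/12.4 ≈ 670.08.

x ≈ 670.1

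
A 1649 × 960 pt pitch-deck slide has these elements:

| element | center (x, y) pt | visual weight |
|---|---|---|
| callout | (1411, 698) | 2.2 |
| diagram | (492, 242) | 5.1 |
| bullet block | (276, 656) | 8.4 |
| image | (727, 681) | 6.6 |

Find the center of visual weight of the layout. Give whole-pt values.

(571, 573)

Σw = 2.2 + 5.1 + 8.4 + 6.6 = 22.3.
Σw·x = 2.2·1411 + 5.1·492 + 8.4·276 + 6.6·727 = 12730.0, so x̄ = 12730.0/22.3 ≈ 570.85.
Σw·y = 2.2·698 + 5.1·242 + 8.4·656 + 6.6·681 = 12774.8, so ȳ = 12774.8/22.3 ≈ 572.86.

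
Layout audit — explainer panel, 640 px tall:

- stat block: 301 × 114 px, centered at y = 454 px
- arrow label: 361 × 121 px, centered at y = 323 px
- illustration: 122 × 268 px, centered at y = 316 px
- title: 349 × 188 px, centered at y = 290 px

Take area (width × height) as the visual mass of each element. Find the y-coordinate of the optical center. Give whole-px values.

Taking area as weight: stat block 301·114 = 34314, arrow label 361·121 = 43681, illustration 122·268 = 32696, title 349·188 = 65612. Sum 176303.
y: (34314·454 + 43681·323 + 32696·316 + 65612·290) / 176303 = 59046935 / 176303 ≈ 334.92

y ≈ 335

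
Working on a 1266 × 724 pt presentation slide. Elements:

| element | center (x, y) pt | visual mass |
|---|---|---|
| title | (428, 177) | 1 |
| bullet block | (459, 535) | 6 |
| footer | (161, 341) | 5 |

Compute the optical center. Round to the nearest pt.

(332, 424)

Weights sum to 1 + 6 + 5 = 12.
x-moment: 1·428 + 6·459 + 5·161 = 3987; centroid 3987/12 ≈ 332.25.
y-moment: 1·177 + 6·535 + 5·341 = 5092; centroid 5092/12 ≈ 424.33.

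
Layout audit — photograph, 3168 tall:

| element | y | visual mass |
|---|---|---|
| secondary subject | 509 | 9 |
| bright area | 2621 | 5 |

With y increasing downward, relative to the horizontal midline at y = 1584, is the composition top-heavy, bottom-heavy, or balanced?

top-heavy

Weights sum to 9 + 5 = 14.
Σw·y = 9·509 + 5·2621 = 17686, so ȳ = 17686/14 ≈ 1263.29.
1263.3 vs midline 1584 → top-heavy.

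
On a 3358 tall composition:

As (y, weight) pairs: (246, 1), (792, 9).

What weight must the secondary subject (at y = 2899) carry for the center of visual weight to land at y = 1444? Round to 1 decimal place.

Existing Σw = 10 (1 + 9); existing moment 1·246 + 9·792 = 7374.
For the centroid to hit 1444: (7374 + w·2899) / (10 + w) = 1444.
So w = (1444·10 − 7374)/(2899 − 1444) = 7066/1455 ≈ 4.86.

w ≈ 4.9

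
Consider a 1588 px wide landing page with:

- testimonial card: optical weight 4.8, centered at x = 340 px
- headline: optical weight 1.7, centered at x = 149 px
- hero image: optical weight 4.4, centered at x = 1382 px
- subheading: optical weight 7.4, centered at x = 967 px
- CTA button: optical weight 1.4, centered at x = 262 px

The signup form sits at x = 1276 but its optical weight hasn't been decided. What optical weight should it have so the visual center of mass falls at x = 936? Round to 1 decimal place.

w ≈ 8.7

Fixed elements: Σw = 4.8 + 1.7 + 4.4 + 7.4 + 1.4 = 19.7, Σw·x = 4.8·340 + 1.7·149 + 4.4·1382 + 7.4·967 + 1.4·262 = 15488.7.
Set Σw·x/Σw = 936: (15488.7 + 1276w) = 936·(19.7 + w).
Rearranging, w·(1276 − 936) = 936·19.7 − 15488.7 = 2950.5, so w ≈ 2950.5/340 = 8.68.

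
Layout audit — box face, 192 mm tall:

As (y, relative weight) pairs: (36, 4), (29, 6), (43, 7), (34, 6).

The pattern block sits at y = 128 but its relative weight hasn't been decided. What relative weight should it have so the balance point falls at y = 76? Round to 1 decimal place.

Fixed elements: Σw = 4 + 6 + 7 + 6 = 23, Σw·y = 4·36 + 6·29 + 7·43 + 6·34 = 823.
Set Σw·y/Σw = 76: (823 + 128w) = 76·(23 + w).
Rearranging, w·(128 − 76) = 76·23 − 823 = 925, so w ≈ 925/52 = 17.79.

w ≈ 17.8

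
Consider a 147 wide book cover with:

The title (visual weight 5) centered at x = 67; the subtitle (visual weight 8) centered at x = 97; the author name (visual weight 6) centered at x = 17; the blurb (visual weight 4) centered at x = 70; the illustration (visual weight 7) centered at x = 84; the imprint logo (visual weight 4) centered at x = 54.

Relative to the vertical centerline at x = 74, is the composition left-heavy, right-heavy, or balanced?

left-heavy

Weights sum to 5 + 8 + 6 + 4 + 7 + 4 = 34.
x: (5·67 + 8·97 + 6·17 + 4·70 + 7·84 + 4·54) / 34 = 2297 / 34 ≈ 67.56
67.6 vs midline 74 → left-heavy.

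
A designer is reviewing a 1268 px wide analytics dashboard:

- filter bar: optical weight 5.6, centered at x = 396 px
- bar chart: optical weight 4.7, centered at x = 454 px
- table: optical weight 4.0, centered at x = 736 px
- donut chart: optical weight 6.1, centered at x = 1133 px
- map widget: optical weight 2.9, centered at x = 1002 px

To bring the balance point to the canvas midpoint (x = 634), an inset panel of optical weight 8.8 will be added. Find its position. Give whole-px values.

With the inset panel, Σw becomes 5.6 + 4.7 + 4.0 + 6.1 + 2.9 + 8.8 = 32.1.
x: need Σw·x = 32.1·634 = 20351.4. Existing = 5.6·396 + 4.7·454 + 4.0·736 + 6.1·1133 + 2.9·1002 = 17112.5. Remainder 3238.9 / 8.8 ≈ 368.06.

x ≈ 368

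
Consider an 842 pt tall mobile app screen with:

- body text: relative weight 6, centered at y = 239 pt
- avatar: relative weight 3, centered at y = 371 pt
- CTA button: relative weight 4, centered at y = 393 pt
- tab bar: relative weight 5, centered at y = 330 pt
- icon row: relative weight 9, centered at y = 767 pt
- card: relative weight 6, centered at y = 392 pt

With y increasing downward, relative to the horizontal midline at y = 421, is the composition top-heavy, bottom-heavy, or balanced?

Σw = 6 + 3 + 4 + 5 + 9 + 6 = 33.
Σw·y = 15024; ȳ = 15024/33 ≈ 455.27.
455.3 vs midline 421 → bottom-heavy.

bottom-heavy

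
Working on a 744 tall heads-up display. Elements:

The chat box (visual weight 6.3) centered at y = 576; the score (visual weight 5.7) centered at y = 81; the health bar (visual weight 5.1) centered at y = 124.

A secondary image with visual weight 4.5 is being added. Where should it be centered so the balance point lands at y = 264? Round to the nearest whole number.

y ≈ 218

New total weight: (6.3 + 5.7 + 5.1) + 4.5 = 21.6.
y: need Σw·y = 21.6·264 = 5702.4. Existing = 6.3·576 + 5.7·81 + 5.1·124 = 4722.9. Remainder 979.5 / 4.5 ≈ 217.67.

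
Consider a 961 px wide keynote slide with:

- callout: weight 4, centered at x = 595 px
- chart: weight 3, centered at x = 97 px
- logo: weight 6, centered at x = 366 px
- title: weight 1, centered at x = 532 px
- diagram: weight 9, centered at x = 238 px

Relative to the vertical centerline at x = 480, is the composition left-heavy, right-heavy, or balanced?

Weights sum to 4 + 3 + 6 + 1 + 9 = 23.
x: (4·595 + 3·97 + 6·366 + 1·532 + 9·238) / 23 = 7541 / 23 ≈ 327.87
Since 327.9 is left of 480, the composition reads left-heavy.

left-heavy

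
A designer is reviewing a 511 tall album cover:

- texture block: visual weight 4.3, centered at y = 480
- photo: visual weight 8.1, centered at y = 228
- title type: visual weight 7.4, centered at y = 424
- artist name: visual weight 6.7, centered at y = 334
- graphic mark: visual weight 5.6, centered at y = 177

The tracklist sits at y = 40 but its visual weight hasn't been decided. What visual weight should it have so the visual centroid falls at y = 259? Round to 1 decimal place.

Existing Σw = 32.1 (4.3 + 8.1 + 7.4 + 6.7 + 5.6); existing moment 4.3·480 + 8.1·228 + 7.4·424 + 6.7·334 + 5.6·177 = 10277.4.
Set Σw·y/Σw = 259: (10277.4 + 40w) = 259·(32.1 + w).
So w = (259·32.1 − 10277.4)/(40 − 259) = -1963.5/-219 ≈ 8.97.

w ≈ 9.0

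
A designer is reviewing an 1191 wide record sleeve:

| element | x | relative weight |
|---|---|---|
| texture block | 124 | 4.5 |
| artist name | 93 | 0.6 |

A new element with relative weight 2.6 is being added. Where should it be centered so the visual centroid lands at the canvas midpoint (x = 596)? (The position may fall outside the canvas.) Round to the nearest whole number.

x ≈ 1529

New total weight: (4.5 + 0.6) + 2.6 = 7.7.
x: need Σw·x = 7.7·596 = 4589.2. Existing = 4.5·124 + 0.6·93 = 613.8. Remainder 3975.4 / 2.6 ≈ 1529.00.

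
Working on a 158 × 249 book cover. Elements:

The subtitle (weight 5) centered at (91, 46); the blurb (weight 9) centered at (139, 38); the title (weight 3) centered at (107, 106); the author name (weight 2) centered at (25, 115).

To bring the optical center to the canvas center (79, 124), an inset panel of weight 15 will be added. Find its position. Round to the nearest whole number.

(41, 206)

New total weight: (5 + 9 + 3 + 2) + 15 = 34.
x: target moment 34×79 = 2686; current 5·91 + 9·139 + 3·107 + 2·25 = 2077; the inset panel supplies 609, so x = 609/15 ≈ 40.60.
y: target moment 34×124 = 4216; current 5·46 + 9·38 + 3·106 + 2·115 = 1120; the inset panel supplies 3096, so y = 3096/15 ≈ 206.40.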